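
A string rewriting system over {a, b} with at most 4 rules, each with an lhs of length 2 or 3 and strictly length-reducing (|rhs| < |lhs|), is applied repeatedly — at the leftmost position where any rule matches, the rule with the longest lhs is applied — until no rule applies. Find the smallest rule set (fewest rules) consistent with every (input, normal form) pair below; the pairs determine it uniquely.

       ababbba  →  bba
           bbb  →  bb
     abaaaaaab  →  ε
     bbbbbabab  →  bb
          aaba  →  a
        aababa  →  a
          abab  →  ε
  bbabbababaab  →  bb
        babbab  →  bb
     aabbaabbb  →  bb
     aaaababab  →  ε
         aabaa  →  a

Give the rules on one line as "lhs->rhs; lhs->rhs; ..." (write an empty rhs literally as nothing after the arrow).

  | ababbba => abbba => bba
  | bbb => bb
  | abaaaaaab => aaaaaab => aaaaab => aaaab => aaab => aab => ab => ε
  | bbbbbabab => bbbbabab => bbbabab => bbabab => bbab => bb

aa->a; ab->; bbb->bb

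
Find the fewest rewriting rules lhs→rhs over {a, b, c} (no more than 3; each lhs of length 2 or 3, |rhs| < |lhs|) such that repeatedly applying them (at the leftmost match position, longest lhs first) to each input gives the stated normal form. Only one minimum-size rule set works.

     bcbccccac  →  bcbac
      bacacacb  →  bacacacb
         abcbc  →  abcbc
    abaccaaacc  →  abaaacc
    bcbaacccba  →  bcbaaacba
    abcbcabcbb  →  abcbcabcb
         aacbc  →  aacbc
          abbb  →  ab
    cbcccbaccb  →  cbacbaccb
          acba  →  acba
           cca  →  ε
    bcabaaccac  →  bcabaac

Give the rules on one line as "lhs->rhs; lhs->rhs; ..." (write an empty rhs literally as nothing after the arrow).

bb->b; cca->; ccc->ac

  | bcbccccac => bcbaccac => bcbac
  | bacacacb
  | abcbc
  | abaccaaacc => abaaacc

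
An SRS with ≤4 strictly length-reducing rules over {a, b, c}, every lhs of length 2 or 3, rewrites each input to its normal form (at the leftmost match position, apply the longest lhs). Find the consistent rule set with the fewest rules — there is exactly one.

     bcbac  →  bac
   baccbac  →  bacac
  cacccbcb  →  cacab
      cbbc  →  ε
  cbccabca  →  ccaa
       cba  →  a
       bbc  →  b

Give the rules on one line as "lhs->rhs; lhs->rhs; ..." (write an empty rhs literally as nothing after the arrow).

bc->; cb->; ccc->ca

  | bcbac => bac
  | baccbac => bacac
  | cacccbcb => cacabcb => cacab
  | cbbc => bc => ε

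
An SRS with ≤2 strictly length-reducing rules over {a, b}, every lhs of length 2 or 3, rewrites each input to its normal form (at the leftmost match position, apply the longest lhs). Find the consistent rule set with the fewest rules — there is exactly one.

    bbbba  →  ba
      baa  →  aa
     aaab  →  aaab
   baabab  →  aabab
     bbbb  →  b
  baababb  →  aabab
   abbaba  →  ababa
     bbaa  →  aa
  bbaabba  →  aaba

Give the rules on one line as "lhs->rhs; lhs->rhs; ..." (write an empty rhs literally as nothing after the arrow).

  | bbbba => bbba => bba => ba
  | baa => aa
  | aaab
  | baabab => aabab

baa->aa; bb->b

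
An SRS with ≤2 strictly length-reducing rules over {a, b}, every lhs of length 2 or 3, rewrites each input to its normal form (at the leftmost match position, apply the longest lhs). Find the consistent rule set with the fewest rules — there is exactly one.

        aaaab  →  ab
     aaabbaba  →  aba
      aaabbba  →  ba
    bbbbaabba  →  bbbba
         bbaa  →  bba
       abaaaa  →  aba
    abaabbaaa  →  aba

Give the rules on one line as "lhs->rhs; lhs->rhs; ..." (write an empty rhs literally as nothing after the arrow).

aa->a; abb->

  | aaaab => aaab => aab => ab
  | aaabbaba => aabbaba => abbaba => aba
  | aaabbba => aabbba => abbba => ba
  | bbbbaabba => bbbbabba => bbbba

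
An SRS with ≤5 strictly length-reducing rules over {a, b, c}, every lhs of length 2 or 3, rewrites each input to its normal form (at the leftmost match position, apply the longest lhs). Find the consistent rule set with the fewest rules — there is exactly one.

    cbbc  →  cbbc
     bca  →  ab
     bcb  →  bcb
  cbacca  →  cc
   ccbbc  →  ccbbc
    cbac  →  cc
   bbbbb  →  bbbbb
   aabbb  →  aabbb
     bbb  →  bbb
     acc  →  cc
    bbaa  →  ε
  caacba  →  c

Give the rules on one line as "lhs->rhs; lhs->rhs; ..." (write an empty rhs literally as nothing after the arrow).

  | cbbc
  | bca => ab
  | bcb
  | cbacca => ccca => cc

ac->c; ba->; bca->ab; ca->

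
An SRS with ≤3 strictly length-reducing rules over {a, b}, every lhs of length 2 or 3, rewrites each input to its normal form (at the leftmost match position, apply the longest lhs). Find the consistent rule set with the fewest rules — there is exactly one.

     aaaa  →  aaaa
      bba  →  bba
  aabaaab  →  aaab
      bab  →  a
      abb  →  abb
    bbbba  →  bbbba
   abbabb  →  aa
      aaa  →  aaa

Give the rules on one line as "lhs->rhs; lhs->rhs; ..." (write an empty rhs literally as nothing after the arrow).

baa->; bab->a

  | aaaa
  | bba
  | aabaaab => aaab
  | bab => a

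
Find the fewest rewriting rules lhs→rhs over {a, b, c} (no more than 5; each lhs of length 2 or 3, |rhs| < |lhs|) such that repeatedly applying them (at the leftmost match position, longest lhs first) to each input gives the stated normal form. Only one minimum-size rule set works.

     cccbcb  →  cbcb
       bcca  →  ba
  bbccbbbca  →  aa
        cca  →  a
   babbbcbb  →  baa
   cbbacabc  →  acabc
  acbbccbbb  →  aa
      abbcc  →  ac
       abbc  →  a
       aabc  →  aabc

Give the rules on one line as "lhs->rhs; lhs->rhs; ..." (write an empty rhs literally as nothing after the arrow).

bb->c; bbb->a; cac->a; cc->

  | cccbcb => cbcb
  | bcca => ba
  | bbccbbbca => cccbbbca => cbbbca => caca => aa
  | cca => a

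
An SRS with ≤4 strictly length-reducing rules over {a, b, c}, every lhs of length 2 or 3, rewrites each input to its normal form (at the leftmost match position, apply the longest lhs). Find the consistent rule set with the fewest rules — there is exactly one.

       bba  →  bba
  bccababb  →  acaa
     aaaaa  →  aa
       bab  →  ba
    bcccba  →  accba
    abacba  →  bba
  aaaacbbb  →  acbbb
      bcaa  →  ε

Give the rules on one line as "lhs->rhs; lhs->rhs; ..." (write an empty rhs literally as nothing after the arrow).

aaa->; aac->b; ab->a; bc->a

  | bba
  | bccababb => acababb => acaabb => acaab => acaa
  | aaaaa => aa
  | bab => ba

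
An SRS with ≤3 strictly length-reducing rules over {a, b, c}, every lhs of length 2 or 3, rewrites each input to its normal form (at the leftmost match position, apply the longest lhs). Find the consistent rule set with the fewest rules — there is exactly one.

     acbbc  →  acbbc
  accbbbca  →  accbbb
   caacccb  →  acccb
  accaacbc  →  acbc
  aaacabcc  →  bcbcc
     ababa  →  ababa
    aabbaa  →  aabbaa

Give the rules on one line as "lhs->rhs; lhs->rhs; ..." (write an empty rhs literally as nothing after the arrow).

aaa->bc; ca->

  | acbbc
  | accbbbca => accbbb
  | caacccb => acccb
  | accaacbc => acacbc => acbc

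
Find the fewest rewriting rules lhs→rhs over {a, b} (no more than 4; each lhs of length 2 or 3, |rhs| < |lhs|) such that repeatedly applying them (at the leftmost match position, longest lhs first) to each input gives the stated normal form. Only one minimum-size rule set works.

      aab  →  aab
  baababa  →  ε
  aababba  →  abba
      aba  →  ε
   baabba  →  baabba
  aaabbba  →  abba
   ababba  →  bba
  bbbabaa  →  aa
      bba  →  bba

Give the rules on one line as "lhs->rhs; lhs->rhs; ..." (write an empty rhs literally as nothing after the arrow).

aaa->bb; aba->; bab->ab; bbb->a

  | aab
  | baababa => baba => aba => ε
  | aababba => abba
  | aba => ε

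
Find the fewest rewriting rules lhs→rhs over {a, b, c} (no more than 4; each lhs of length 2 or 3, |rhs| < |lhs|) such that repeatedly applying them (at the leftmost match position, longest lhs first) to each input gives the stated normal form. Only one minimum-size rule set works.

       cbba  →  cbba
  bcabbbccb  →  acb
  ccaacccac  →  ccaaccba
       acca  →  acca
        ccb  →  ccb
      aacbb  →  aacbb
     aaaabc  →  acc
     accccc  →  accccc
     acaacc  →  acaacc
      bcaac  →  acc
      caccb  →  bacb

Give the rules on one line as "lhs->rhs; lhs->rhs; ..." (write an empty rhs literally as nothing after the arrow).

aaa->ac; ab->; bc->a; cac->ba

  | cbba
  | bcabbbccb => aabbbccb => abbccb => bccb => acb
  | ccaacccac => ccaaccba
  | acca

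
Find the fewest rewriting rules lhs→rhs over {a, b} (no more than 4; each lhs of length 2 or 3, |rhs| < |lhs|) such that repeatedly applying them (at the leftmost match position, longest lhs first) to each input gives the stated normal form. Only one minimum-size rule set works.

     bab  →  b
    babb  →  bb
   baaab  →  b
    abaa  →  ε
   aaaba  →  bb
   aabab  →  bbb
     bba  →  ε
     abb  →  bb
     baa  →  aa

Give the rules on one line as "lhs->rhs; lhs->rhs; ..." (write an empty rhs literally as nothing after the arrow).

ab->b; aba->bb; ba->a; bba->

  | bab => ab => b
  | babb => abb => bb
  | baaab => aaab => aab => ab => b
  | abaa => bba => ε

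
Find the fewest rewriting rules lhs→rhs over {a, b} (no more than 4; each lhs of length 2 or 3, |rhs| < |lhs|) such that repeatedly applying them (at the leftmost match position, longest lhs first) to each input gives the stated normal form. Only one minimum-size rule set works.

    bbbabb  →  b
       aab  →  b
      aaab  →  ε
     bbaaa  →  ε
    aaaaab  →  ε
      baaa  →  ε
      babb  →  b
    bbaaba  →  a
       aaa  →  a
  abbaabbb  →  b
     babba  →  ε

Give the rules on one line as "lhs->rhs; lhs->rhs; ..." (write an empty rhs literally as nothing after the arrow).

aa->; ab->; ba->; bb->b

  | bbbabb => bbabb => babb => bb => b
  | aab => b
  | aaab => ab => ε
  | bbaaa => baaa => aa => ε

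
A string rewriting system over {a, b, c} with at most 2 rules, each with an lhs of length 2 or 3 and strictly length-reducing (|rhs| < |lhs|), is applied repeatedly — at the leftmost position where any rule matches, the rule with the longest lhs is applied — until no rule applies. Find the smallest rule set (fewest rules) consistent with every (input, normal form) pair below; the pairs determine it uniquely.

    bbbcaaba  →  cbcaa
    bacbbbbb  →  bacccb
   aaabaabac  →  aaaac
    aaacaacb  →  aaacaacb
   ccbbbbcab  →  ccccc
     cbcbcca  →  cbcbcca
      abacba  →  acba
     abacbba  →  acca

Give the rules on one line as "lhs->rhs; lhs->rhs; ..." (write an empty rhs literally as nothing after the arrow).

ab->; bb->c

  | bbbcaaba => cbcaaba => cbcaa
  | bacbbbbb => baccbbb => bacccb
  | aaabaabac => aaaabac => aaaac
  | aaacaacb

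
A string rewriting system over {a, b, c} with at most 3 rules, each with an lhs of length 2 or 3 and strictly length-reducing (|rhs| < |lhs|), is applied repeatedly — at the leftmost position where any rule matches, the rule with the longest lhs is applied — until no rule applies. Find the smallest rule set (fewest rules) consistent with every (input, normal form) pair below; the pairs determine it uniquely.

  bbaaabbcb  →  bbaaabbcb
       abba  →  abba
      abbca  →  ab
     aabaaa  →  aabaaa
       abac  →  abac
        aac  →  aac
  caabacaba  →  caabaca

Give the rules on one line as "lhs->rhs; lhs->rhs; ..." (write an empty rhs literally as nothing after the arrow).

  | bbaaabbcb
  | abba
  | abbca => ab
  | aabaaa

bca->; cab->c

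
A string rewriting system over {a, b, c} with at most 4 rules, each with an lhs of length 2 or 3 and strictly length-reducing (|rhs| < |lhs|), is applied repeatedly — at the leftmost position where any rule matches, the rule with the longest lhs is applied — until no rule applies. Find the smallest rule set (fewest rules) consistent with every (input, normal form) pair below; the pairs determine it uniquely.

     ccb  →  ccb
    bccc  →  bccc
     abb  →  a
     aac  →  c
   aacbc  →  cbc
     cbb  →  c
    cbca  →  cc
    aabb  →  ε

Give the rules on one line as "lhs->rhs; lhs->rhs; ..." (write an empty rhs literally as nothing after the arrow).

  | ccb
  | bccc
  | abb => a
  | aac => c

aa->; bb->; bca->c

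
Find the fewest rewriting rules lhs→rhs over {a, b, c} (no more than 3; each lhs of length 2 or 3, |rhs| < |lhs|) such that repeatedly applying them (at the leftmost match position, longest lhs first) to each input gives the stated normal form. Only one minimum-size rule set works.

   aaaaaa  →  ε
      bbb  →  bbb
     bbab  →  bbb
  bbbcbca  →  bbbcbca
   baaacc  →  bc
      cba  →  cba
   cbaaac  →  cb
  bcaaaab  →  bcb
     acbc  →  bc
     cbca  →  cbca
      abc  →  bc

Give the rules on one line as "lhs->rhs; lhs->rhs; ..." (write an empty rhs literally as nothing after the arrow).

aa->; ab->b; ac->

  | aaaaaa => aaaa => aa => ε
  | bbb
  | bbab => bbb
  | bbbcbca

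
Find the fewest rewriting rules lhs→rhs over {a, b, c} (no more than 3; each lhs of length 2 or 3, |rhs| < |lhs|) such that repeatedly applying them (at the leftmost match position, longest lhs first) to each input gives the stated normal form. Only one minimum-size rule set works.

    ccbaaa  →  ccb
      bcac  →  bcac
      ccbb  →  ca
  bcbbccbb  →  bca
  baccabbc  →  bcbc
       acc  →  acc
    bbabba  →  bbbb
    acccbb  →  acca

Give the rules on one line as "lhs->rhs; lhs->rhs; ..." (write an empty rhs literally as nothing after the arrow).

  | ccbaaa => ccbaa => ccba => ccb
  | bcac
  | ccbb => ca
  | bcbbccbb => baccbb => bccbb => bca

ba->b; cab->; cbb->a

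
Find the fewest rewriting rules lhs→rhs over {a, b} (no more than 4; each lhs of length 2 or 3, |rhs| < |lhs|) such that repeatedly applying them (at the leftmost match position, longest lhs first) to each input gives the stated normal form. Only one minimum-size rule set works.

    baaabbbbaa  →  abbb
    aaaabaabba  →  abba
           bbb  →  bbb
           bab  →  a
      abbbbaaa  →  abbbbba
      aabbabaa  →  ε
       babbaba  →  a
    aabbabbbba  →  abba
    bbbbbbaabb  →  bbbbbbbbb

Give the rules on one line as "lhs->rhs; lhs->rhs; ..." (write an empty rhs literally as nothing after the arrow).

aa->; aab->a; baa->bb; bab->a

  | baaabbbbaa => bbabbbbaa => babbbaa => abbaa => abbb
  | aaaabaabba => aabaabba => aaabba => abba
  | bbb
  | bab => a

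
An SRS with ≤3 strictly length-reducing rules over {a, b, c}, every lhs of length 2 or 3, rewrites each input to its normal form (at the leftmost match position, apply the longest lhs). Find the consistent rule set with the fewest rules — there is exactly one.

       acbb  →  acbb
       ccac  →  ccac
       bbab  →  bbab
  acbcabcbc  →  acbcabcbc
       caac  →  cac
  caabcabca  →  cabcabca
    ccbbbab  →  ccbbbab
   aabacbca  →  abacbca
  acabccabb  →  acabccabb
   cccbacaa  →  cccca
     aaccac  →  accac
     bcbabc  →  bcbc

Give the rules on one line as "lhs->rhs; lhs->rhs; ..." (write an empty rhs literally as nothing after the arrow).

  | acbb
  | ccac
  | bbab
  | acbcabcbc

aa->a; cba->c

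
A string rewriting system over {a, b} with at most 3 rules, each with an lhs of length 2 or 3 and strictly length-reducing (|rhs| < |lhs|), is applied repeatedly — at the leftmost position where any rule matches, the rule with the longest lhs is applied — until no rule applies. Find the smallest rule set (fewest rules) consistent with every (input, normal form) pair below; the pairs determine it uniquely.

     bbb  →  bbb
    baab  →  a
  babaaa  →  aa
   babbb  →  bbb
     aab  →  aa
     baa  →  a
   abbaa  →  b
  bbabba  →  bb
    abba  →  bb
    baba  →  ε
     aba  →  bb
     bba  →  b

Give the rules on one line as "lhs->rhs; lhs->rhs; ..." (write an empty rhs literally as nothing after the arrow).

  | bbb
  | baab => ab => a
  | babaaa => baaa => aa
  | babbb => bbb

ab->a; aba->bb; ba->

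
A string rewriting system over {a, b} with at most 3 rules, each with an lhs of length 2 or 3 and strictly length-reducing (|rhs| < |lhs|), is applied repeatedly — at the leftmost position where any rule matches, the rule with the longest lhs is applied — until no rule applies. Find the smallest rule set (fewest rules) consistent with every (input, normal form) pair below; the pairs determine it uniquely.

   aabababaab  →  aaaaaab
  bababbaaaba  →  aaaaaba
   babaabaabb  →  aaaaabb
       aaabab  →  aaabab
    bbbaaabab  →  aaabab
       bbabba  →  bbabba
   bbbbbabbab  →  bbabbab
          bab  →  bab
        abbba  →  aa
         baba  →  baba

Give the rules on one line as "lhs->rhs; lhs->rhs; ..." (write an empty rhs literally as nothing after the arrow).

baa->aa; bbb->

  | aabababaab => aababaaab => aabaaaab => aaaaaab
  | bababbaaaba => bababaaaba => babaaaaba => baaaaaba => aaaaaba
  | babaabaabb => baaabaabb => aaabaabb => aaaaabb
  | aaabab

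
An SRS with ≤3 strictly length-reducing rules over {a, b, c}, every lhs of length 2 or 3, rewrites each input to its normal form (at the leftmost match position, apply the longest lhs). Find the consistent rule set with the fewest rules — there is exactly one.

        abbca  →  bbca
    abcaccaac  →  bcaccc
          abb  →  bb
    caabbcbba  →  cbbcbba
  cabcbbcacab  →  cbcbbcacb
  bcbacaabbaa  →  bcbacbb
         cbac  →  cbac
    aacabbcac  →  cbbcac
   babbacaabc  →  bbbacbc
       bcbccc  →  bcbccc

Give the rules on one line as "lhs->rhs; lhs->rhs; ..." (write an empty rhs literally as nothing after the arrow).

aa->; ab->b

  | abbca => bbca
  | abcaccaac => bcaccaac => bcaccc
  | abb => bb
  | caabbcbba => cbbcbba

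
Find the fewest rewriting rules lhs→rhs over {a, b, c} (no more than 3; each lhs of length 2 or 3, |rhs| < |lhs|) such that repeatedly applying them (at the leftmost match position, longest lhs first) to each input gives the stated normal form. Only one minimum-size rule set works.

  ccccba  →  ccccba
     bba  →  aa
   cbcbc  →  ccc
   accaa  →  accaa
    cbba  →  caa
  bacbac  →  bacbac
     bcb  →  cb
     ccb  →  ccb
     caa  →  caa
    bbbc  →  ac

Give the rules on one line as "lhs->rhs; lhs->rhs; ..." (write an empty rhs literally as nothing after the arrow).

  | ccccba
  | bba => aa
  | cbcbc => ccbc => ccc
  | accaa

bb->a; bc->c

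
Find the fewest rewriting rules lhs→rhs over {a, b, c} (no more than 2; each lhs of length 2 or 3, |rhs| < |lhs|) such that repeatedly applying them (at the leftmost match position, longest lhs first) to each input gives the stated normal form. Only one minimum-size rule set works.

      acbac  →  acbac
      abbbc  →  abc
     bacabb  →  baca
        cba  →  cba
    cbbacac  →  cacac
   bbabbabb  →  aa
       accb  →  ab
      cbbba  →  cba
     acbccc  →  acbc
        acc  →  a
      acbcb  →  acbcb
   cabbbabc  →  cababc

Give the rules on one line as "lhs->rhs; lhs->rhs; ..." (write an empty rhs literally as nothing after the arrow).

bb->; cc->

  | acbac
  | abbbc => abc
  | bacabb => baca
  | cba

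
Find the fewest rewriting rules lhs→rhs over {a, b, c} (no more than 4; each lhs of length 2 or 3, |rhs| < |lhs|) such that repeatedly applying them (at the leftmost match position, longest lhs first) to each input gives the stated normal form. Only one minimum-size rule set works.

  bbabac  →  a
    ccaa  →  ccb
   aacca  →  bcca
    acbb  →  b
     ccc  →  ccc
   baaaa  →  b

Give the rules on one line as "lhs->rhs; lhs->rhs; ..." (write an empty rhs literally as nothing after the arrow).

aa->b; ac->b; bb->

  | bbabac => abac => abb => a
  | ccaa => ccb
  | aacca => bcca
  | acbb => bbb => b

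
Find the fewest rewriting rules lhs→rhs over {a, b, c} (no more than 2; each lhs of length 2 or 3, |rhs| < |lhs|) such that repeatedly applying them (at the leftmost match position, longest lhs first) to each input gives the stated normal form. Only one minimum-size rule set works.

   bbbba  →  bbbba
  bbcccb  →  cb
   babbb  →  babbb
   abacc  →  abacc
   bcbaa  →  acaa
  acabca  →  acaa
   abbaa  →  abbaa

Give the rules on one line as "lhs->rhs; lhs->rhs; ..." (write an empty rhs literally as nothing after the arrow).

bc->; bcb->ac

  | bbbba
  | bbcccb => bccb => cb
  | babbb
  | abacc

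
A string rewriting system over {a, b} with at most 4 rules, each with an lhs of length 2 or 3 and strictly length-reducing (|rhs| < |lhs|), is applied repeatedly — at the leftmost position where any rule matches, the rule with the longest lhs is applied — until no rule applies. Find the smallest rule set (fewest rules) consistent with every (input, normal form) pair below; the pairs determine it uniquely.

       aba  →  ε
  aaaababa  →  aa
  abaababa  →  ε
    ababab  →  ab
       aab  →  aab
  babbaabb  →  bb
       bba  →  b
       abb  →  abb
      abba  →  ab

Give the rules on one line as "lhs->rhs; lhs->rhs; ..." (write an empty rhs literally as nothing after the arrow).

aba->; ba->; bab->ab

  | aba => ε
  | aaaababa => aaaba => aa
  | abaababa => ababa => ba => ε
  | ababab => bab => ab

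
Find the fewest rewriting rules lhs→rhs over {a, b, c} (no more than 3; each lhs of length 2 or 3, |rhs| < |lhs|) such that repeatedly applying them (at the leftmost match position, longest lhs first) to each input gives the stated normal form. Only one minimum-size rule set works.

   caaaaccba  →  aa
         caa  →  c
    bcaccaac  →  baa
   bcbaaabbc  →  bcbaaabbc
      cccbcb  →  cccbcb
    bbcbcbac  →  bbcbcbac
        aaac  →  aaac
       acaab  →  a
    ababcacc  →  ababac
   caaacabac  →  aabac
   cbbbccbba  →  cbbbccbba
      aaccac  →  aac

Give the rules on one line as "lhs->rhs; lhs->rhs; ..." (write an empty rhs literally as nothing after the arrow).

  | caaaaccba => caaaccba => caaccba => caccba => acba => aa
  | caa => ca => c
  | bcaccaac => bacaac => bacac => baa
  | bcbaaabbc

acb->a; ca->c; cac->a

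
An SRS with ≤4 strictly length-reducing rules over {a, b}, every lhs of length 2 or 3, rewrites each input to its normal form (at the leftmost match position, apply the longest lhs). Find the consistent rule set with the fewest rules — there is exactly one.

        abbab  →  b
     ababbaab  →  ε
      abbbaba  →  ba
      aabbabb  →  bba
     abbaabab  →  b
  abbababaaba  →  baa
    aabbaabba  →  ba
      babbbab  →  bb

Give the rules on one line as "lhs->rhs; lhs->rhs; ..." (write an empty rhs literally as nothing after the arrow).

aab->b; ab->a; bbb->

  | abbab => abab => aab => b
  | ababbaab => aabbaab => bbaab => bbb => ε
  | abbbaba => abbaba => ababa => aaba => ba
  | aabbabb => bbabb => bbab => bba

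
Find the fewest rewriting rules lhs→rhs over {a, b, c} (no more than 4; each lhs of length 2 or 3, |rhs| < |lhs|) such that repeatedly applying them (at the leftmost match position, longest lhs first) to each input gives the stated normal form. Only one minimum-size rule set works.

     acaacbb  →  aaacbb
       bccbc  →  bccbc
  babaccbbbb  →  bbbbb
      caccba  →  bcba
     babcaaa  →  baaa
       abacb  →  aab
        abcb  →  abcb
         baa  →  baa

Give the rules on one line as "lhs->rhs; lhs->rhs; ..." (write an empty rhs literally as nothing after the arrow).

  | acaacbb => aaacbb
  | bccbc
  | babaccbbbb => baccbbbb => cacbbbb => bbbbb
  | caccba => bcba

bab->b; bac->ca; ca->a; cac->b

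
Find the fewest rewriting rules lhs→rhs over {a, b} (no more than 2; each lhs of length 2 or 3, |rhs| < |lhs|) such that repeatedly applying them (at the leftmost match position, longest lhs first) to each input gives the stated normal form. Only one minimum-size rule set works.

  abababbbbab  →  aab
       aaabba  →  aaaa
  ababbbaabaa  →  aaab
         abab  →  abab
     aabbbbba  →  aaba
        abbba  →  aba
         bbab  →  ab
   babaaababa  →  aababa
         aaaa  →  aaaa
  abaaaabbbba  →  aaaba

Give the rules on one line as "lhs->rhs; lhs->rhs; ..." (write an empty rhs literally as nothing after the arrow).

baa->ab; bb->

  | abababbbbab => abababbab => ababaab => abaabb => aabbb => aab
  | aaabba => aaaa
  | ababbbaabaa => ababaabaa => abaabbaa => aabbbaa => aabaa => aaab
  | abab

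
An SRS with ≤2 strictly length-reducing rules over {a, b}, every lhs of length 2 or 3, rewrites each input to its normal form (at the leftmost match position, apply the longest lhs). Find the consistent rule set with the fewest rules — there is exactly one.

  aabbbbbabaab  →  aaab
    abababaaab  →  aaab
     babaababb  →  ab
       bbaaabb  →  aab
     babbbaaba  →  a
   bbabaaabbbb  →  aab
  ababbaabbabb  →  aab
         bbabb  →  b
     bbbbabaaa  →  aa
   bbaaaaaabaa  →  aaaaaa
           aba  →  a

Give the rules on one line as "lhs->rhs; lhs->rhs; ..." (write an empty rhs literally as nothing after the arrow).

ba->; bb->b

  | aabbbbbabaab => aabbbbabaab => aabbbabaab => aabbabaab => aababaab => aabaab => aaab
  | abababaaab => ababaaab => abaaab => aaab
  | babaababb => baababb => ababb => abb => ab
  | bbaaabb => baaabb => aabb => aab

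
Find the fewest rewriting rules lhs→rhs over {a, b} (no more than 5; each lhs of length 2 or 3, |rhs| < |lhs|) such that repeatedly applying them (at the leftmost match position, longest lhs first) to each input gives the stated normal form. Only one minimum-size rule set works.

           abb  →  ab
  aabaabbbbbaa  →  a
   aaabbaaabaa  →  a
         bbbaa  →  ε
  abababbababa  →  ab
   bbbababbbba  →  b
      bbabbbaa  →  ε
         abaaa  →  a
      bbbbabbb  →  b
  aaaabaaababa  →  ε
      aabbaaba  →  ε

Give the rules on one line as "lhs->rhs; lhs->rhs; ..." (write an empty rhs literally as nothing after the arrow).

aa->; ba->; bb->b; bba->b

  | abb => ab
  | aabaabbbbbaa => baabbbbbaa => abbbbbaa => abbbbaa => abbbaa => abbaa => aba => a
  | aaabbaaabaa => abbaaabaa => abaabaa => aabaa => baa => a
  | bbbaa => bbaa => ba => ε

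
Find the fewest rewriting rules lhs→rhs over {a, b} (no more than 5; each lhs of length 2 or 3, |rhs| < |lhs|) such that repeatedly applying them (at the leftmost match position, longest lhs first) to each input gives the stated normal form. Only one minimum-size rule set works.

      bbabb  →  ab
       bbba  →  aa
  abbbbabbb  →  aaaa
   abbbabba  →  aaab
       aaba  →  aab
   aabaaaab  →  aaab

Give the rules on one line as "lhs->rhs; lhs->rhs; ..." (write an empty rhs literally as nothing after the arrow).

  | bbabb => babb => abb => ab
  | bbba => aa
  | abbbbabbb => aababbb => aaabbb => aaaa
  | abbbabba => aaabba => aaaba => aaab

ba->b; bab->ab; bb->b; bbb->a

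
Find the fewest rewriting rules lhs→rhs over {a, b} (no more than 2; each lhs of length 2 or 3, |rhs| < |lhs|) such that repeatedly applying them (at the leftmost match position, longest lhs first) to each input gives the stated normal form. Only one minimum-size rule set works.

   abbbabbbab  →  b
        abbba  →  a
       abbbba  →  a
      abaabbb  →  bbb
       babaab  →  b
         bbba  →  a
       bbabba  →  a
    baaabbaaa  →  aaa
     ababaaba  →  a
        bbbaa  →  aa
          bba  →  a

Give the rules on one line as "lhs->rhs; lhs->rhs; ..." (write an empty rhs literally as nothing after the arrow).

ab->b; ba->a

  | abbbabbbab => bbbabbbab => bbabbbab => babbbab => abbbab => bbbab => bbab => bab => ab => b
  | abbba => bbba => bba => ba => a
  | abbbba => bbbba => bbba => bba => ba => a
  | abaabbb => baabbb => aabbb => abbb => bbb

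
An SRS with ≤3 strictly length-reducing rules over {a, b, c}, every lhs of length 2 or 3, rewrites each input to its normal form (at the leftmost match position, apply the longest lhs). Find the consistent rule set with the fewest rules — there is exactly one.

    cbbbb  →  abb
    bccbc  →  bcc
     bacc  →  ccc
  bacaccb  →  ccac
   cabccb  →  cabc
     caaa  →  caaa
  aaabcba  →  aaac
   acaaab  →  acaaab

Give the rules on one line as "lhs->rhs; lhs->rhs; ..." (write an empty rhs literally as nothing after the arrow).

  | cbbbb => abb
  | bccbc => bcc
  | bacc => ccc
  | bacaccb => ccaccb => ccac

ba->c; cb->; cbb->a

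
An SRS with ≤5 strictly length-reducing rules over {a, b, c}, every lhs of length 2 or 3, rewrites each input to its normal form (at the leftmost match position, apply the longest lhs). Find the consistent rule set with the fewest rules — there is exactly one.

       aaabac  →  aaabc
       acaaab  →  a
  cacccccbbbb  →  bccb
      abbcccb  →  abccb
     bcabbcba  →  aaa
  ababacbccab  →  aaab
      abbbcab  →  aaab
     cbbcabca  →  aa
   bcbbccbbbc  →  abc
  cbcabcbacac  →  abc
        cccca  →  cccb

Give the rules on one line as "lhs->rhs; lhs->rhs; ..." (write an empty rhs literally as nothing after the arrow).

ac->b; ba->b; bb->a; ca->b

  | aaabac => aaabc
  | acaaab => baaab => baab => bab => bb => a
  | cacccccbbbb => bcccccbbbb => bcccccabb => bccccbbb => bccccab => bcccbb => bccca => bccb
  | abbcccb => aacccb => abccb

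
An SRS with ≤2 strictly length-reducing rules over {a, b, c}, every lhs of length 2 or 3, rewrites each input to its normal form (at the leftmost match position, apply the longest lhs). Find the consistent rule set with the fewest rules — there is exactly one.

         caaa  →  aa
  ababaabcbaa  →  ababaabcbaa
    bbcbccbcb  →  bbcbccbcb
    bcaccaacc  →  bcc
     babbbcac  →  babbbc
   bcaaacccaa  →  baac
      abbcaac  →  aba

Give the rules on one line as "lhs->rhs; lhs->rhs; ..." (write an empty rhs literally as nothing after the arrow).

  | caaa => aa
  | ababaabcbaa
  | bbcbccbcb
  | bcaccaacc => bccaacc => bcacc => bcc

bac->a; ca->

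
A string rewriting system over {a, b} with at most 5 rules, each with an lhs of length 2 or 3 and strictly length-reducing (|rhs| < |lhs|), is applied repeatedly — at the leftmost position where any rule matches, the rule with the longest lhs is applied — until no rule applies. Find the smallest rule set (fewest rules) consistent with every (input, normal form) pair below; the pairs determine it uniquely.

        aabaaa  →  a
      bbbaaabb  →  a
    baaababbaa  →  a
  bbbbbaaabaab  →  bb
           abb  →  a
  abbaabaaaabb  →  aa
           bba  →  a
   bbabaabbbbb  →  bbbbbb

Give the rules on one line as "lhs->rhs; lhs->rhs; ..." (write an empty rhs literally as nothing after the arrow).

  | aabaaa => aaaaa => baa => a
  | bbbaaabb => bbaabb => babb => abb => ab => a
  | baaababbaa => aababbaa => aaabbaa => bbbaa => bba => ba => a
  | bbbbbaaabaab => bbbbaabaab => bbbabaab => bbabaab => babaab => abaab => aaab => bb

aaa->b; ab->a; ba->a; baa->a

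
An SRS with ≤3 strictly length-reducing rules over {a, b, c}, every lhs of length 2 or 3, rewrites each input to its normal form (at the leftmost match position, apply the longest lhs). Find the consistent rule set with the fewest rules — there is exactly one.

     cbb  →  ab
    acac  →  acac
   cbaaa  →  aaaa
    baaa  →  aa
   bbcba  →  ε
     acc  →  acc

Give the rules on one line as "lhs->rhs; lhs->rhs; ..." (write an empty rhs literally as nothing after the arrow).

ba->; cb->a

  | cbb => ab
  | acac
  | cbaaa => aaaa
  | baaa => aa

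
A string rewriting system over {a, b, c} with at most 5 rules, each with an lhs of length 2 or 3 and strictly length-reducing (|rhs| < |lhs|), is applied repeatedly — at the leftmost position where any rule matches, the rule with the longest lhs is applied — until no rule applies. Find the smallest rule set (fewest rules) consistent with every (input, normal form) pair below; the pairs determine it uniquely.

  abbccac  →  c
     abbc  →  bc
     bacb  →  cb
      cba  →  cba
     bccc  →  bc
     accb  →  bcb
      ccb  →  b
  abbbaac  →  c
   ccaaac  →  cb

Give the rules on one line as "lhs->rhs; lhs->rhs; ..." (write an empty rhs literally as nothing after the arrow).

aa->c; ac->b; bb->c; cc->

  | abbccac => acccac => bccac => bac => bb => c
  | abbc => acc => bc
  | bacb => bbb => cb
  | cba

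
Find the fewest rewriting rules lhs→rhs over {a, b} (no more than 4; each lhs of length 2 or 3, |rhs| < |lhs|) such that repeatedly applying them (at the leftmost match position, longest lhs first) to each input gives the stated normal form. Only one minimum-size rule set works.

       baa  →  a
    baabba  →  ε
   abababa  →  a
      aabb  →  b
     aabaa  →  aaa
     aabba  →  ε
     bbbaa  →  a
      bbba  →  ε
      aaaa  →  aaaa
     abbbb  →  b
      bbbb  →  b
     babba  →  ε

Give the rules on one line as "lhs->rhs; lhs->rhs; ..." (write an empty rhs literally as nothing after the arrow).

  | baa => a
  | baabba => abba => bba => ba => ε
  | abababa => ababa => aba => a
  | aabb => abb => bb => b

abb->bb; ba->; bb->b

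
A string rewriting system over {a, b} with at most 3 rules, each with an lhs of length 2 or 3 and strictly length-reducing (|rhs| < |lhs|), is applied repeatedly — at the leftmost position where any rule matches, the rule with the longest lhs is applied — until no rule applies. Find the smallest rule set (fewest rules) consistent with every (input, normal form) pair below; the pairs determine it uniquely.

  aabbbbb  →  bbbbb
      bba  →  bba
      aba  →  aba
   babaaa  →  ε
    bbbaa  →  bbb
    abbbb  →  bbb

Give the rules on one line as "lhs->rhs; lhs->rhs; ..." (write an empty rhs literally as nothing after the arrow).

aa->; abb->b; bab->a

  | aabbbbb => bbbbb
  | bba
  | aba
  | babaaa => aaaa => aa => ε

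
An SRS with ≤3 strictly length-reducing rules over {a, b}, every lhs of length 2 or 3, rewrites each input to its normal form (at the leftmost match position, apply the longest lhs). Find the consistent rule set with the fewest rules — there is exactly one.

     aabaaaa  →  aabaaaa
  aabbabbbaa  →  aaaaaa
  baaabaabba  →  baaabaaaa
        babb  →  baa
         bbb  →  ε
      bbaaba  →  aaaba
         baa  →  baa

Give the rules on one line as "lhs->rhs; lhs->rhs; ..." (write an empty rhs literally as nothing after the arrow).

bb->a; bbb->

  | aabaaaa
  | aabbabbbaa => aaaabbbaa => aaaaaa
  | baaabaabba => baaabaaaa
  | babb => baa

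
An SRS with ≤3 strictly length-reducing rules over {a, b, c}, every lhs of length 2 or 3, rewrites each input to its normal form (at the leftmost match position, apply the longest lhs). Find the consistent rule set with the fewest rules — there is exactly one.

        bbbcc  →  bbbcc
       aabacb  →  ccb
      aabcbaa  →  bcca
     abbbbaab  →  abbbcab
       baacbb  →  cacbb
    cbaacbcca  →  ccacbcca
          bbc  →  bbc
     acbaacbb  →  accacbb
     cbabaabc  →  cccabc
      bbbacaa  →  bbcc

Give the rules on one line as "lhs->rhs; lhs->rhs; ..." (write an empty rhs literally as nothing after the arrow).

aa->; ba->c

  | bbbcc
  | aabacb => bacb => ccb
  | aabcbaa => bcbaa => bcca
  | abbbbaab => abbbcab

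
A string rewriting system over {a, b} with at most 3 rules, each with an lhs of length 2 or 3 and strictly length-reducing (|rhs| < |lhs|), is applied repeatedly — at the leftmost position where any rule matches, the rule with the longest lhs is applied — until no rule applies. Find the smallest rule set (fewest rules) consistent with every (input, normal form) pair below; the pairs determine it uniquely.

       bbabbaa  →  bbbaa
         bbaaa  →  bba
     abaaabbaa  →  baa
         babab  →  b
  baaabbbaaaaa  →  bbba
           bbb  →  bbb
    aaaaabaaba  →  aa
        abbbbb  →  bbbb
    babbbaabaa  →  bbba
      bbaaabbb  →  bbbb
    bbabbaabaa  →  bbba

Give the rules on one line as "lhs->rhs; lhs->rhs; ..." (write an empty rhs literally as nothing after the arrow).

  | bbabbaa => bbbaa
  | bbaaa => bba
  | abaaabbaa => aaabbaa => abbaa => baa
  | babab => bab => b

aaa->a; ab->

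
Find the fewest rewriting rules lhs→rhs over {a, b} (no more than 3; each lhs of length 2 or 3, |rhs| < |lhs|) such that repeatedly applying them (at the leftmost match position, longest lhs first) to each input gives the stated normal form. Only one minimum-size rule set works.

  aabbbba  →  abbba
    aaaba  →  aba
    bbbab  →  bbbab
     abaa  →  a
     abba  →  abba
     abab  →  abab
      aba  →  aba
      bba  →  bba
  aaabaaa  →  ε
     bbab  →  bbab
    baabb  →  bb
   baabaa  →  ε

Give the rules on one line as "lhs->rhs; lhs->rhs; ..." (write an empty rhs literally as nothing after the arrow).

aa->; aab->a; baa->

  | aabbbba => abbba
  | aaaba => aba
  | bbbab
  | abaa => a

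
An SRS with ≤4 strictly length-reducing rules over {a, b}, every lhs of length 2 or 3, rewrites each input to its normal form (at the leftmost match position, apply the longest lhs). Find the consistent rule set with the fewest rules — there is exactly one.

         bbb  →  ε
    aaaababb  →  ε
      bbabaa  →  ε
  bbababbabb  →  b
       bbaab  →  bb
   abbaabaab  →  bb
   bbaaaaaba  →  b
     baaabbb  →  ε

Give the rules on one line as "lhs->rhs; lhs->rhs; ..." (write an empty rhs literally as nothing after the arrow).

ab->b; aba->ab; baa->; bbb->

  | bbb => ε
  | aaaababb => aaaabbb => aaabbb => aabbb => abbb => bbb => ε
  | bbabaa => bbaba => bbab => bbb => ε
  | bbababbabb => bbabbbabb => bbbbbabb => bbabb => bbbb => b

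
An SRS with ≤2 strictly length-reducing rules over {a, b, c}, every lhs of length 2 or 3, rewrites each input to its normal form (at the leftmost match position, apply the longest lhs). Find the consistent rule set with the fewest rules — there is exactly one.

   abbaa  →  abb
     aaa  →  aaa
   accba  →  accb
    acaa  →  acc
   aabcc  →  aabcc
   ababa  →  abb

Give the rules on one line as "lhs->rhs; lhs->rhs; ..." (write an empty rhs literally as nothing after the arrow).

ba->b; caa->cc

  | abbaa => abba => abb
  | aaa
  | accba => accb
  | acaa => acc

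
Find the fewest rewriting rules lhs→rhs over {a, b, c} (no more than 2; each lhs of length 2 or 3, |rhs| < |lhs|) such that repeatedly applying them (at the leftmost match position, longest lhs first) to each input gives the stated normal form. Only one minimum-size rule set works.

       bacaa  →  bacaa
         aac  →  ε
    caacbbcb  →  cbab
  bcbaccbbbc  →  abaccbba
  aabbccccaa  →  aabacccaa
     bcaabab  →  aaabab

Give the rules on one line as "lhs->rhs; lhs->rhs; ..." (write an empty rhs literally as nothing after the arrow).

aac->; bc->a

  | bacaa
  | aac => ε
  | caacbbcb => cbbcb => cbab
  | bcbaccbbbc => abaccbbbc => abaccbba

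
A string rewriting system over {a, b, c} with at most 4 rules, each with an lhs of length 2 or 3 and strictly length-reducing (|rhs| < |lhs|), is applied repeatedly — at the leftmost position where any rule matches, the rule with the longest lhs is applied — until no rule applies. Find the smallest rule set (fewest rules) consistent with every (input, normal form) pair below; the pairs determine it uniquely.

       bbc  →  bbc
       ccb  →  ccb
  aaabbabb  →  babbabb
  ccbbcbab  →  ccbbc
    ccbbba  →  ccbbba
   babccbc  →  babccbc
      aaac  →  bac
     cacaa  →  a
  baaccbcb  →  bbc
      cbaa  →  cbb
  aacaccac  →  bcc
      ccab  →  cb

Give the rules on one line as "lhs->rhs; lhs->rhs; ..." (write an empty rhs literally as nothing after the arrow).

aa->b; aab->bc; bcb->a; ca->

  | bbc
  | ccb
  | aaabbabb => babbabb
  | ccbbcbab => ccbaab => ccbbc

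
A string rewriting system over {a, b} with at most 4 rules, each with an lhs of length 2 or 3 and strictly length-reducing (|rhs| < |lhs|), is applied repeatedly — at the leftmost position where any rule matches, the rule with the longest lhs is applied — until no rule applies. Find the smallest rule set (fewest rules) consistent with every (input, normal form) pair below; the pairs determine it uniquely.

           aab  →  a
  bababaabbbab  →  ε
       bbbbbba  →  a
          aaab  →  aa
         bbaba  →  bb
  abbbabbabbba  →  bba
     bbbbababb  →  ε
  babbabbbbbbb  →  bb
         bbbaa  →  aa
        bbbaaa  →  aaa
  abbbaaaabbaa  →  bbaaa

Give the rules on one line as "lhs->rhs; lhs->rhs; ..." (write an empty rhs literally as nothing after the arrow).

  | aab => a
  | bababaabbbab => bbaabbbab => bbabbab => bbbab => ab => ε
  | bbbbbba => bbba => a
  | aaab => aa

ab->; aba->; bbb->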